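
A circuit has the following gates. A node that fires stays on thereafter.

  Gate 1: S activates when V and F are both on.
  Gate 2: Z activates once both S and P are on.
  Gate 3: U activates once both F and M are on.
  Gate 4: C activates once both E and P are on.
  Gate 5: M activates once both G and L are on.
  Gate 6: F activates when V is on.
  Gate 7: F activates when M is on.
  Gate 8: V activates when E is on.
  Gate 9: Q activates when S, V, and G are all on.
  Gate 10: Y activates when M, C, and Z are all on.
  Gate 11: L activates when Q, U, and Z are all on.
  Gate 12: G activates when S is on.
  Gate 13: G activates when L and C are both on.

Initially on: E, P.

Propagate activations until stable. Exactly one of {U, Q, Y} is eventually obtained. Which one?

Q

Gate 8: E on → V on.
V is on, so F activates (Gate 6).
Gate 1: V and F on → S on.
Gate 12: S on → G on.
Gate 9: S, V, and G on → Q on.
U would need F and M (Gate 3), but M never turns on. Y would need M, C, and Z (Gate 10), but M never turns on.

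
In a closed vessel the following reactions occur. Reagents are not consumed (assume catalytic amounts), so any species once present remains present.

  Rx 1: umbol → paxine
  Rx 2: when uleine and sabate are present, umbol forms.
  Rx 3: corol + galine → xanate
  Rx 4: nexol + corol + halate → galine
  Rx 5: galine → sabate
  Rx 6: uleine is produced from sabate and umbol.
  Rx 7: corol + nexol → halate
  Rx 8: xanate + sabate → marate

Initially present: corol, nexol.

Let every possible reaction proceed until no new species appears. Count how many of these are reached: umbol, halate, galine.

corol and nexol present → halate forms (Rx 7).
nexol, corol, and halate present → galine forms (Rx 4).
umbol would need uleine and sabate (Rx 2), but uleine never forms.
halate: reached.
galine: reached.
Reached: halate and galine — 2 of the 3.

2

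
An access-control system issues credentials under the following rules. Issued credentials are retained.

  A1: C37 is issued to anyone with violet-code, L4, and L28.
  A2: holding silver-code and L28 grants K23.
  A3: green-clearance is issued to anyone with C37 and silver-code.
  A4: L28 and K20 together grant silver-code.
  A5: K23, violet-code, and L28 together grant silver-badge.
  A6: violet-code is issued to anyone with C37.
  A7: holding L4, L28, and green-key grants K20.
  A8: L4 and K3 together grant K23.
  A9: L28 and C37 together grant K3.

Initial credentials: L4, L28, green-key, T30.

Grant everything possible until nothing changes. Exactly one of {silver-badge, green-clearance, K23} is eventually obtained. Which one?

Holding L4, L28, and green-key grants K20 (A7).
Holding L28 and K20 grants silver-code (A4).
Holding silver-code and L28 grants K23 (A2).
silver-badge would need K23, violet-code, and L28 (A5), but violet-code is never granted. green-clearance would need C37 and silver-code (A3), but C37 is never granted.

K23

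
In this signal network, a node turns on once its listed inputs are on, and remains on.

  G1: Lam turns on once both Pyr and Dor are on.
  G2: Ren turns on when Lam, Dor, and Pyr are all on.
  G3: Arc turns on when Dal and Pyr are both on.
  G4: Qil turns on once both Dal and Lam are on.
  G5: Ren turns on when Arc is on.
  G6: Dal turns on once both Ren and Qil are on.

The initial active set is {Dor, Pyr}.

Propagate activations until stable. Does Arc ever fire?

Arc would need Dal and Pyr (G3), but Dal never turns on.

No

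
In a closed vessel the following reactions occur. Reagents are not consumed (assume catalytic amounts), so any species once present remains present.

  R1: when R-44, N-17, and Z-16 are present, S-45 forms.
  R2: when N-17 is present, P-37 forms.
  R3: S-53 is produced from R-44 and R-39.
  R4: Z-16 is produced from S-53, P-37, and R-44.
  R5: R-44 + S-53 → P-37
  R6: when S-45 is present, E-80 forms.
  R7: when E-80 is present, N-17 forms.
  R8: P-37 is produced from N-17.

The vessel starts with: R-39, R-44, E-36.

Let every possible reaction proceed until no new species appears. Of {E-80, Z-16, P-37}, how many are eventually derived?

R-44 and R-39 present → S-53 forms (R3).
R-44 and S-53 present → P-37 forms (R5).
S-53, P-37, and R-44 present → Z-16 forms (R4).
E-80 would need S-45 (R6), but S-45 never forms.
Z-16: reached.
P-37: reached.
Reached: Z-16 and P-37 — 2 of the 3.

2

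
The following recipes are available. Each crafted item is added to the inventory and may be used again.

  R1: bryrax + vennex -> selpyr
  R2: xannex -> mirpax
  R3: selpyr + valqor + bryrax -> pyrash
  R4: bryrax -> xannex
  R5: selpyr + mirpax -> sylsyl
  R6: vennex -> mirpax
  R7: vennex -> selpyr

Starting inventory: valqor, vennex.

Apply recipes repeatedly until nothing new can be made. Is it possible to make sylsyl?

Yes

Using R7, vennex makes selpyr.
vennex -> mirpax (R6).
selpyr + mirpax -> sylsyl (R5).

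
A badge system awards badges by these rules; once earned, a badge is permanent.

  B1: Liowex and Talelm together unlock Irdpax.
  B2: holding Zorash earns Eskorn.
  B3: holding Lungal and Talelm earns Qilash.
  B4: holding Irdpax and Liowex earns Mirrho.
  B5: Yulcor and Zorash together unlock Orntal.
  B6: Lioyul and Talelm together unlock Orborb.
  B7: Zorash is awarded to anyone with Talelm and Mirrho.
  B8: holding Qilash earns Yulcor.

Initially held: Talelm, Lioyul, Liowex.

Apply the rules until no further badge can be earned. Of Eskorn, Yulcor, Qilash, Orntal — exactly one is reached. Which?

With Liowex and Talelm, Irdpax is earned (B1).
With Irdpax and Liowex, Mirrho is earned (B4).
With Talelm and Mirrho, Zorash is earned (B7).
With Zorash, Eskorn is earned (B2).
Orntal would need Yulcor and Zorash (B5), but Yulcor is never earned. Qilash would need Lungal and Talelm (B3), but Lungal is never earned. Yulcor would need Qilash (B8), but Qilash is never earned.

Eskorn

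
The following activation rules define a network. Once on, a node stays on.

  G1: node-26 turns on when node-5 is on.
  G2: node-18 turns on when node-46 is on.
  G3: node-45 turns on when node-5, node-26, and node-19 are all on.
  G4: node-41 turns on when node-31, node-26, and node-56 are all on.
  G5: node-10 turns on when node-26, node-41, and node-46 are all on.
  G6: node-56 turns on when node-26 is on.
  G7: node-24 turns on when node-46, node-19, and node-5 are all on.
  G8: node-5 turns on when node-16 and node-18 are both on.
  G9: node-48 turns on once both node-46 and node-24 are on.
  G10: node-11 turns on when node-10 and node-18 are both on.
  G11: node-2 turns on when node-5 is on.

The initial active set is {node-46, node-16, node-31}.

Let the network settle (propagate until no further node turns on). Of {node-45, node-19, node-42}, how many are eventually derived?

0

node-45 would need node-5, node-26, and node-19 (G3), but node-19 never turns on.
No rule produces node-19, and it is not given.
No rule produces node-42, and it is not given.
None of the 3 are reached.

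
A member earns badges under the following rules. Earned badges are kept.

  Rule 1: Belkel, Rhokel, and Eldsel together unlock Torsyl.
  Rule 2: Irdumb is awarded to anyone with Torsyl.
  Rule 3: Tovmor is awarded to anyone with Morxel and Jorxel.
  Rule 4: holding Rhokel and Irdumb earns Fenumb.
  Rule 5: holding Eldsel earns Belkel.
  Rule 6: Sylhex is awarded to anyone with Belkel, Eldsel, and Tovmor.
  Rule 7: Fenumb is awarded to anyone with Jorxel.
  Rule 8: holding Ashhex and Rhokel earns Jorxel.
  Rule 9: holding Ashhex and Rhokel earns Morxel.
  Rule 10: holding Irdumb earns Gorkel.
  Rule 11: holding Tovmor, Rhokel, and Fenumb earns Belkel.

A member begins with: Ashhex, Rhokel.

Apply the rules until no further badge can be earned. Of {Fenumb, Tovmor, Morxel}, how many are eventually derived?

With Ashhex and Rhokel, Morxel is earned (Rule 9).
With Ashhex and Rhokel, Jorxel is earned (Rule 8).
With Morxel and Jorxel, Tovmor is earned (Rule 3).
With Jorxel, Fenumb is earned (Rule 7).
Fenumb: reached.
Tovmor: reached.
Morxel: reached.
All 3 are reached.

3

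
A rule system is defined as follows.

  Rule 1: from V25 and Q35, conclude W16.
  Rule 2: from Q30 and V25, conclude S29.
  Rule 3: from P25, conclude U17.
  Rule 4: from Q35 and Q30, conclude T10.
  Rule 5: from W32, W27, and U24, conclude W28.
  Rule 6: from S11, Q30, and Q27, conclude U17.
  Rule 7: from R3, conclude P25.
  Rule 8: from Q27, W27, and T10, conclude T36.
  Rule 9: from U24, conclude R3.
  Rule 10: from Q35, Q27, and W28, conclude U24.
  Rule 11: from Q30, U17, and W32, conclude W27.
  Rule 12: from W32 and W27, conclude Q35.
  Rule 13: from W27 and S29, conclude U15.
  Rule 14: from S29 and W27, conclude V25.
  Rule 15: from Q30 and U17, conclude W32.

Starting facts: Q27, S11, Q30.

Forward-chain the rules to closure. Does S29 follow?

S29 would need Q30 and V25 (Rule 2), but V25 is never established.

No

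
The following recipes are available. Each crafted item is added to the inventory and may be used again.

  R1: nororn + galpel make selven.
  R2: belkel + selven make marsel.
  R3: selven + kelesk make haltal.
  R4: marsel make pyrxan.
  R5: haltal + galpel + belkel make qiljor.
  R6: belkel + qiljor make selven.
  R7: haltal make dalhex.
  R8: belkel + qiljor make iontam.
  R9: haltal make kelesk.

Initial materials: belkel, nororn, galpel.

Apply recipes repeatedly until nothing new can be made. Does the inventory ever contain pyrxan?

Yes

Using R1, nororn and galpel make selven.
belkel + selven → marsel (R2).
Using R4, marsel makes pyrxan.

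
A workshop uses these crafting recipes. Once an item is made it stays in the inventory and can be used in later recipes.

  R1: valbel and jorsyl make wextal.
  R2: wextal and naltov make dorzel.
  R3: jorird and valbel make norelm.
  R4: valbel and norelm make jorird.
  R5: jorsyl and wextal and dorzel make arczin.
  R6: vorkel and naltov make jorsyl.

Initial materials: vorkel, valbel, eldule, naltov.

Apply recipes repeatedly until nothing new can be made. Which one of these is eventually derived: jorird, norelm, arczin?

vorkel and naltov → jorsyl (R6).
valbel and jorsyl → wextal (R1).
wextal and naltov → dorzel (R2).
jorsyl and wextal and dorzel → arczin (R5).
jorird would need valbel and norelm (R4), but norelm is never obtained. norelm would need jorird and valbel (R3), but jorird is never obtained.

arczin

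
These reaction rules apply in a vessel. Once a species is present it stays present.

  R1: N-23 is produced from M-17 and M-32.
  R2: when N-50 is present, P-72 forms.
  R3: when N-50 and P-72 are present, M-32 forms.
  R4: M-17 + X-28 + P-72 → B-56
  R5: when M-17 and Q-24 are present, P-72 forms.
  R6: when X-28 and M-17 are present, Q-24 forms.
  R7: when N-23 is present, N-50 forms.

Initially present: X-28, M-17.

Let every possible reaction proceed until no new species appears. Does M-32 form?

No

M-32 would need N-50 and P-72 (R3), but N-50 never forms.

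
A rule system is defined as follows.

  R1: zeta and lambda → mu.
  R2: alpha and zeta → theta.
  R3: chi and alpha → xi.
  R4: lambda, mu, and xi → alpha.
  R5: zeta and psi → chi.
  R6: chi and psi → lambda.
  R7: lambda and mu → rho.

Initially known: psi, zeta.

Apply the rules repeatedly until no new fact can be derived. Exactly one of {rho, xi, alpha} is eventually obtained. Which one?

From zeta and psi, R5 gives chi.
From chi and psi, R6 gives lambda.
From zeta and lambda, R1 gives mu.
lambda and mu hold, so rho follows (R7).
alpha would need lambda, mu, and xi (R4), but xi is never established. xi would need chi and alpha (R3), but alpha is never established.

rho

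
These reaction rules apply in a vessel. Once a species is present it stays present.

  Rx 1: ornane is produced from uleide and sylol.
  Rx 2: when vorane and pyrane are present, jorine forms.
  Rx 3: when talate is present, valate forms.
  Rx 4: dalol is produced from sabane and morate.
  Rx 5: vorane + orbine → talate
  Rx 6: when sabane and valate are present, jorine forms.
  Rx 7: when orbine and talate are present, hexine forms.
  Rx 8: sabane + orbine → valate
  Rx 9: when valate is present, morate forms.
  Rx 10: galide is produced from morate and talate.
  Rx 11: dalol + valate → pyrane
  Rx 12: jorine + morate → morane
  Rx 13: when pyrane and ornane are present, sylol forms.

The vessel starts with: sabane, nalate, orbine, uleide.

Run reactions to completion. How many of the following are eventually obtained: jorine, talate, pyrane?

sabane and orbine present → valate forms (Rx 8).
sabane and valate present → jorine forms (Rx 6).
valate present → morate forms (Rx 9).
sabane and morate present → dalol forms (Rx 4).
dalol and valate present → pyrane forms (Rx 11).
jorine: reached.
talate would need vorane and orbine (Rx 5), but vorane never forms.
pyrane: reached.
Reached: jorine and pyrane — 2 of the 3.

2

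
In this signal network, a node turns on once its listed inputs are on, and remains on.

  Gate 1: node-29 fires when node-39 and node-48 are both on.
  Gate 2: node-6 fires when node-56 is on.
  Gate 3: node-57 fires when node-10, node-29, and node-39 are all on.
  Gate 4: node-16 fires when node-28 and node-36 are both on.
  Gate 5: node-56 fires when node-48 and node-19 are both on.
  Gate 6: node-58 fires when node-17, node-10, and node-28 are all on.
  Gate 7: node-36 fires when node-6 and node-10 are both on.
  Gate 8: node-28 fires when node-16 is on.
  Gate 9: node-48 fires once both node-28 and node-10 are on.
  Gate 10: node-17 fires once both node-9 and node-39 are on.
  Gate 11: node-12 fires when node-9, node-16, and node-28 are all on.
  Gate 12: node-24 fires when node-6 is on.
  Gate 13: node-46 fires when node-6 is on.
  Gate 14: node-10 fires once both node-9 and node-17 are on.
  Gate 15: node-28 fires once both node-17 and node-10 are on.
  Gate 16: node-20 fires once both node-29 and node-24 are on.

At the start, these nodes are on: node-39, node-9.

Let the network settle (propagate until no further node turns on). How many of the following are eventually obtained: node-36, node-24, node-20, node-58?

Gate 10: node-9 and node-39 on → node-17 on.
Gate 14: node-9 and node-17 on → node-10 on.
node-17 and node-10 are on, so node-28 fires (Gate 15).
Gate 6: node-17, node-10, and node-28 on → node-58 on.
node-36 would need node-6 and node-10 (Gate 7), but node-6 never turns on.
node-24 would need node-6 (Gate 12), but node-6 never turns on.
node-20 would need node-29 and node-24 (Gate 16), but node-24 never turns on.
node-58: reached.
Reached: node-58 — 1 of the 4.

1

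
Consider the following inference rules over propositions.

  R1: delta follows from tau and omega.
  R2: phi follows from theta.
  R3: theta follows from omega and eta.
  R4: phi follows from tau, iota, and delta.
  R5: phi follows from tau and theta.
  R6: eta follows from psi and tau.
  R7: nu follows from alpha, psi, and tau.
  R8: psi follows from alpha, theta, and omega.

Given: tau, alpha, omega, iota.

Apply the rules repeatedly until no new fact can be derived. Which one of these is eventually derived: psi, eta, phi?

phi

From tau and omega, R1 gives delta.
From tau, iota, and delta, R4 gives phi.
psi would need alpha, theta, and omega (R8), but theta is never established. eta would need psi and tau (R6), but psi is never established.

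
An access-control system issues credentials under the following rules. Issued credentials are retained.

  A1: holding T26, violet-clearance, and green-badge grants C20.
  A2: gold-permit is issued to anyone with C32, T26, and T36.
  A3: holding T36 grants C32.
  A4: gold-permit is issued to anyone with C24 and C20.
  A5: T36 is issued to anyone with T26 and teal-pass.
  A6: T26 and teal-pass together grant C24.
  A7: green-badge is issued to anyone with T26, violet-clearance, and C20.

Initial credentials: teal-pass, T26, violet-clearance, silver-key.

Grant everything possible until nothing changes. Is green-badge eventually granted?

green-badge would need T26, violet-clearance, and C20 (A7), but C20 is never granted.

No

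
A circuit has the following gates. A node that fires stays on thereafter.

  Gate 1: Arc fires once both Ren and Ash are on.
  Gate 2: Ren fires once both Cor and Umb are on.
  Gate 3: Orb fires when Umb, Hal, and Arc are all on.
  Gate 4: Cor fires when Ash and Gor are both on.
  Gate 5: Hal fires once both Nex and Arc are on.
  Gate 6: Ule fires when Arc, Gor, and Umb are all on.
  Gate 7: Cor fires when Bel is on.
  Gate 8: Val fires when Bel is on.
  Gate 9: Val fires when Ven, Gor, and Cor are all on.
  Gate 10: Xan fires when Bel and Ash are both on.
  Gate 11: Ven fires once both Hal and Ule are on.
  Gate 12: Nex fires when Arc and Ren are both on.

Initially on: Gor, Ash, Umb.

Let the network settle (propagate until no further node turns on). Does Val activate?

Ash and Gor are on, so Cor fires (Gate 4).
Cor and Umb are on, so Ren fires (Gate 2).
Ren and Ash are on, so Arc fires (Gate 1).
Gate 6: Arc, Gor, and Umb on → Ule on.
Arc and Ren are on, so Nex fires (Gate 12).
Gate 5: Nex and Arc on → Hal on.
Gate 11: Hal and Ule on → Ven on.
Ven, Gor, and Cor are on, so Val fires (Gate 9).

Yes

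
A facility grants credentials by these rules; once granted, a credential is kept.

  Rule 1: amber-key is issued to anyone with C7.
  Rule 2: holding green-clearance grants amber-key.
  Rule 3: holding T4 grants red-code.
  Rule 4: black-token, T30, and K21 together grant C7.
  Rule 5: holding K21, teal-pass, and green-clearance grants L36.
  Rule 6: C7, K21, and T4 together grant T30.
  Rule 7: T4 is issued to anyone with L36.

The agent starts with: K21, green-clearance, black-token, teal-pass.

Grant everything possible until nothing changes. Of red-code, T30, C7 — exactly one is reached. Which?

red-code

Holding K21, teal-pass, and green-clearance grants L36 (Rule 5).
Holding L36 grants T4 (Rule 7).
Holding T4 grants red-code (Rule 3).
T30 would need C7, K21, and T4 (Rule 6), but C7 is never granted. C7 would need black-token, T30, and K21 (Rule 4), but T30 is never granted.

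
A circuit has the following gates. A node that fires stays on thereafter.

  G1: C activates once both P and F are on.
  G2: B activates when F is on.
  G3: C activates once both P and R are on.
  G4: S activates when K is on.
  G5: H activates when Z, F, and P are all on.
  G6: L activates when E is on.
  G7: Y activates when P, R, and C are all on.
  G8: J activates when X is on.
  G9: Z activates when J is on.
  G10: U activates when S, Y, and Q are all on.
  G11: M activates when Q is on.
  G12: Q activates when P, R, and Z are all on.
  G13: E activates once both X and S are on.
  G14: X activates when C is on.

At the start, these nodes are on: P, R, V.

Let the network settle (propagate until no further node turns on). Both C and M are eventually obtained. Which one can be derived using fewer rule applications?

C: G3: P and R on → C on. [1 rule application]
M: P and R are on, so C activates (G3). G14: C on → X on. G8: X on → J on. J is on, so Z activates (G9). P, R, and Z are on, so Q activates (G12). G11: Q on → M on. [6 rule applications]
C needs fewer.

C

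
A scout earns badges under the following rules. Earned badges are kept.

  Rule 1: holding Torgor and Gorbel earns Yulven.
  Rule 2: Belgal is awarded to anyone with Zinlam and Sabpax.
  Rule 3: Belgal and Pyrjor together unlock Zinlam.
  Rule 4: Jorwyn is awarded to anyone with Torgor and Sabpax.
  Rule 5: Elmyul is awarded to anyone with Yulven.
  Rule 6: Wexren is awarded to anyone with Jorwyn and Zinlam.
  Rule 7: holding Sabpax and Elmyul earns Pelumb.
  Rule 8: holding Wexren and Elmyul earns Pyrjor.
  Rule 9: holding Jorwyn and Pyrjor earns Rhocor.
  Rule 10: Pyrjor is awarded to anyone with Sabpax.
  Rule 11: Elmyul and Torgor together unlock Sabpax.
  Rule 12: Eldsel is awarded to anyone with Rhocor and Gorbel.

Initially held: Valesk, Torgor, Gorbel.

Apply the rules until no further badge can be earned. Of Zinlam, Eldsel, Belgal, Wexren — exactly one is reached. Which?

With Torgor and Gorbel, Yulven is earned (Rule 1).
With Yulven, Elmyul is earned (Rule 5).
With Elmyul and Torgor, Sabpax is earned (Rule 11).
With Sabpax, Pyrjor is earned (Rule 10).
With Torgor and Sabpax, Jorwyn is earned (Rule 4).
With Jorwyn and Pyrjor, Rhocor is earned (Rule 9).
With Rhocor and Gorbel, Eldsel is earned (Rule 12).
Belgal would need Zinlam and Sabpax (Rule 2), but Zinlam is never earned. Zinlam would need Belgal and Pyrjor (Rule 3), but Belgal is never earned. Wexren would need Jorwyn and Zinlam (Rule 6), but Zinlam is never earned.

Eldsel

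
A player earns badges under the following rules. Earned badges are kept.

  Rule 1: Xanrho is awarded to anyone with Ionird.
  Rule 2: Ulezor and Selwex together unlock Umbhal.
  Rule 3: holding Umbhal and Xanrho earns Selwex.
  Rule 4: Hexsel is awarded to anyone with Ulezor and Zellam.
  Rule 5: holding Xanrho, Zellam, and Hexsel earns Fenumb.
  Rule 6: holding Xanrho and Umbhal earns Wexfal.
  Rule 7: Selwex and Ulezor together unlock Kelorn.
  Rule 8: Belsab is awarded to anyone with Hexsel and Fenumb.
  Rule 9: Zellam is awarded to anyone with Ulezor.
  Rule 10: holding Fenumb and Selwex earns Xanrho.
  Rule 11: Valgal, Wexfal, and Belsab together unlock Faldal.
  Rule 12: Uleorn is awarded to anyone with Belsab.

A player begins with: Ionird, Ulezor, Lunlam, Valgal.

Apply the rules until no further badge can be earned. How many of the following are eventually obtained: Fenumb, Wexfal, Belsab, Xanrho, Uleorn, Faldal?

4

With Ionird, Xanrho is earned (Rule 1).
With Ulezor, Zellam is earned (Rule 9).
With Ulezor and Zellam, Hexsel is earned (Rule 4).
With Xanrho, Zellam, and Hexsel, Fenumb is earned (Rule 5).
With Hexsel and Fenumb, Belsab is earned (Rule 8).
With Belsab, Uleorn is earned (Rule 12).
Fenumb: reached.
Wexfal would need Xanrho and Umbhal (Rule 6), but Umbhal is never earned.
Belsab: reached.
Xanrho: reached.
Uleorn: reached.
Faldal would need Valgal, Wexfal, and Belsab (Rule 11), but Wexfal is never earned.
Reached: Fenumb, Belsab, Xanrho, and Uleorn — 4 of the 6.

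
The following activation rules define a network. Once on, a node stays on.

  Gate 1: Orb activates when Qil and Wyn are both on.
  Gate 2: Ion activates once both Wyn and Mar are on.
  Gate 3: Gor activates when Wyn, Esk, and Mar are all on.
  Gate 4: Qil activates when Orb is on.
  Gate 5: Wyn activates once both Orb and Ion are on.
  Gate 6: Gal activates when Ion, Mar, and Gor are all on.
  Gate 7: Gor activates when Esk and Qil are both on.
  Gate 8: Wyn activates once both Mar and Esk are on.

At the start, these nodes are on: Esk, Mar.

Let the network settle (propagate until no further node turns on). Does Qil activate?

No

Qil would need Orb (Gate 4), but Orb never turns on.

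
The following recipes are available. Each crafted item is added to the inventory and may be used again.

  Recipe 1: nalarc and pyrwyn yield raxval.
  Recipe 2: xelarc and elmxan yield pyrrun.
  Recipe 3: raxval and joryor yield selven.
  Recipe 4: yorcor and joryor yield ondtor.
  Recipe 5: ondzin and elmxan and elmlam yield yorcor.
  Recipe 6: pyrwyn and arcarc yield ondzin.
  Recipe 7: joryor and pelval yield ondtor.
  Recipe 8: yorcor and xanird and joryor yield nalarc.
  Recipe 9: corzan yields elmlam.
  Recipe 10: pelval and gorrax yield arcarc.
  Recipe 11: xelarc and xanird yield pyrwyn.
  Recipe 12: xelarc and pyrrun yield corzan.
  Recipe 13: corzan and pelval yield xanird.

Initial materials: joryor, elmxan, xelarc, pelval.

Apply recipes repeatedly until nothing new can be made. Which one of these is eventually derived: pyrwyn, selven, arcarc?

Using Recipe 2, xelarc and elmxan make pyrrun.
Using Recipe 12, xelarc and pyrrun make corzan.
corzan and pelval → xanird (Recipe 13).
xelarc and xanird → pyrwyn (Recipe 11).
arcarc would need pelval and gorrax (Recipe 10), but gorrax is never obtained. selven would need raxval and joryor (Recipe 3), but raxval is never obtained.

pyrwyn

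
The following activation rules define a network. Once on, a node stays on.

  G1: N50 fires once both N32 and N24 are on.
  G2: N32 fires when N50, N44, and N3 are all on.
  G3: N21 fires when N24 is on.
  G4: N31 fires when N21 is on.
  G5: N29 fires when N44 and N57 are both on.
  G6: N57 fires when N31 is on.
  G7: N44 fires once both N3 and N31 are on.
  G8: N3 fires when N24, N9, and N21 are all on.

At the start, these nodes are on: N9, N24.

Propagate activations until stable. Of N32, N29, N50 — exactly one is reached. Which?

N29

N24 is on, so N21 fires (G3).
G8: N24, N9, and N21 on → N3 on.
N21 is on, so N31 fires (G4).
N3 and N31 are on, so N44 fires (G7).
N31 is on, so N57 fires (G6).
N44 and N57 are on, so N29 fires (G5).
N50 would need N32 and N24 (G1), but N32 never turns on. N32 would need N50, N44, and N3 (G2), but N50 never turns on.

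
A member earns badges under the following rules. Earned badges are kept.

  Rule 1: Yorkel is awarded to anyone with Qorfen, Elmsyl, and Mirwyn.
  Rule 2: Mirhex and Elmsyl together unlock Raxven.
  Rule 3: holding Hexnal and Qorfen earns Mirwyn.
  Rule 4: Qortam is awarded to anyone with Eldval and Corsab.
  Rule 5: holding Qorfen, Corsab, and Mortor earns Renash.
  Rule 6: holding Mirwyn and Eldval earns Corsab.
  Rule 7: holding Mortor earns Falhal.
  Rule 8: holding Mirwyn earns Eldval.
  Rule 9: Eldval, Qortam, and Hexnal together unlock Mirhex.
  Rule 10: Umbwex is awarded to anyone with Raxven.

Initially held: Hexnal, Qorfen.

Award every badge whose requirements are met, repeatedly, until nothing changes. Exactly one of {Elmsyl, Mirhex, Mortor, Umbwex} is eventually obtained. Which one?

With Hexnal and Qorfen, Mirwyn is earned (Rule 3).
With Mirwyn, Eldval is earned (Rule 8).
With Mirwyn and Eldval, Corsab is earned (Rule 6).
With Eldval and Corsab, Qortam is earned (Rule 4).
With Eldval, Qortam, and Hexnal, Mirhex is earned (Rule 9).
Umbwex would need Raxven (Rule 10), but Raxven is never earned. No rule produces Mortor, and it is not given. No rule produces Elmsyl, and it is not given.

Mirhex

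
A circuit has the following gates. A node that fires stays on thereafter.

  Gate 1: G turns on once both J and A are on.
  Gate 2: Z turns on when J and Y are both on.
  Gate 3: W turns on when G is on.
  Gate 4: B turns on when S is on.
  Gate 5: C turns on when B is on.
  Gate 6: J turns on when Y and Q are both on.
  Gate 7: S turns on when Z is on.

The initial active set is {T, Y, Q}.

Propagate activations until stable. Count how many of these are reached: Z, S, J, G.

Y and Q are on, so J turns on (Gate 6).
J and Y are on, so Z turns on (Gate 2).
Gate 7: Z on → S on.
Z: reached.
S: reached.
J: reached.
G would need J and A (Gate 1), but A never turns on.
Reached: Z, S, and J — 3 of the 4.

3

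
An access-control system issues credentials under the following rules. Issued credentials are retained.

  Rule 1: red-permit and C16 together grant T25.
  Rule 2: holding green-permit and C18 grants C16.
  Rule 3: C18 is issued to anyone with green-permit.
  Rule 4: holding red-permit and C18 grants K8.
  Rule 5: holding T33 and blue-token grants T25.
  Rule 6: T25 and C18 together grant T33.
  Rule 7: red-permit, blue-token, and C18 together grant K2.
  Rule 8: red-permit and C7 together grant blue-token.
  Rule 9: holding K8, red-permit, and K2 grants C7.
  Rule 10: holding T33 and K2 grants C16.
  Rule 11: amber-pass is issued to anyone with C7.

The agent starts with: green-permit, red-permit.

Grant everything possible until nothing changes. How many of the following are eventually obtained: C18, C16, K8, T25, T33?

5

Holding green-permit grants C18 (Rule 3).
Holding red-permit and C18 grants K8 (Rule 4).
Holding green-permit and C18 grants C16 (Rule 2).
Holding red-permit and C16 grants T25 (Rule 1).
Holding T25 and C18 grants T33 (Rule 6).
C18: reached.
C16: reached.
K8: reached.
T25: reached.
T33: reached.
All 5 are reached.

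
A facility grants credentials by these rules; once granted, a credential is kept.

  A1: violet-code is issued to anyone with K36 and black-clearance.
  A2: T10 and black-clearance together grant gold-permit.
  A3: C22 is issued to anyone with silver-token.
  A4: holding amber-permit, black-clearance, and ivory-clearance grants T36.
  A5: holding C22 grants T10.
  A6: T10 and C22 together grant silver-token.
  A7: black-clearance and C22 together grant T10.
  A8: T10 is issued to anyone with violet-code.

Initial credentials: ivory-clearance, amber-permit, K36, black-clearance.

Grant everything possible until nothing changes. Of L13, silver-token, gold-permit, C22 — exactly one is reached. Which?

gold-permit

Holding K36 and black-clearance grants violet-code (A1).
Holding violet-code grants T10 (A8).
Holding T10 and black-clearance grants gold-permit (A2).
No rule produces L13, and it is not given. silver-token would need T10 and C22 (A6), but C22 is never granted. C22 would need silver-token (A3), but silver-token is never granted.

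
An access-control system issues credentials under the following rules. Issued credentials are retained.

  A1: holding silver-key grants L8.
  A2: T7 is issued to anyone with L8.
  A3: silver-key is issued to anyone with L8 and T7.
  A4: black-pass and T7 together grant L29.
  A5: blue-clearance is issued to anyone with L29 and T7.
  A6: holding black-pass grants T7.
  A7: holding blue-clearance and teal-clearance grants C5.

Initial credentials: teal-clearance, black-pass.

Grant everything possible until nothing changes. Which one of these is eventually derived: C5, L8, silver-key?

C5

Holding black-pass grants T7 (A6).
Holding black-pass and T7 grants L29 (A4).
Holding L29 and T7 grants blue-clearance (A5).
Holding blue-clearance and teal-clearance grants C5 (A7).
L8 would need silver-key (A1), but silver-key is never granted. silver-key would need L8 and T7 (A3), but L8 is never granted.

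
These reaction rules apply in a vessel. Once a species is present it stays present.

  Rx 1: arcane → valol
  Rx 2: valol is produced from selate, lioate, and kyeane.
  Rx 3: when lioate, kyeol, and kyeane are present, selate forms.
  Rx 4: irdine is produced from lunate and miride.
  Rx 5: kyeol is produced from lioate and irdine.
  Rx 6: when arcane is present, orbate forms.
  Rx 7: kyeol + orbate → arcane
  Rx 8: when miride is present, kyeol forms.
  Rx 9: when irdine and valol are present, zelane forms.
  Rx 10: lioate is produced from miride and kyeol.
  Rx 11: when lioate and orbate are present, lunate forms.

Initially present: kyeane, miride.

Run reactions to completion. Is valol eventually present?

Yes

miride present → kyeol forms (Rx 8).
miride and kyeol present → lioate forms (Rx 10).
lioate, kyeol, and kyeane present → selate forms (Rx 3).
selate, lioate, and kyeane present → valol forms (Rx 2).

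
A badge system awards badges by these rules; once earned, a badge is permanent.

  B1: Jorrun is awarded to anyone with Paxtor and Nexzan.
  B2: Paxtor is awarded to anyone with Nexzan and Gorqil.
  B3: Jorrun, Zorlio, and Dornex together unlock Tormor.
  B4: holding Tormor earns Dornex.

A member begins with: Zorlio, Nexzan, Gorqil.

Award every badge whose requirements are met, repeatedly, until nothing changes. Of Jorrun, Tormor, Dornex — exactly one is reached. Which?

Jorrun

With Nexzan and Gorqil, Paxtor is earned (B2).
With Paxtor and Nexzan, Jorrun is earned (B1).
Dornex would need Tormor (B4), but Tormor is never earned. Tormor would need Jorrun, Zorlio, and Dornex (B3), but Dornex is never earned.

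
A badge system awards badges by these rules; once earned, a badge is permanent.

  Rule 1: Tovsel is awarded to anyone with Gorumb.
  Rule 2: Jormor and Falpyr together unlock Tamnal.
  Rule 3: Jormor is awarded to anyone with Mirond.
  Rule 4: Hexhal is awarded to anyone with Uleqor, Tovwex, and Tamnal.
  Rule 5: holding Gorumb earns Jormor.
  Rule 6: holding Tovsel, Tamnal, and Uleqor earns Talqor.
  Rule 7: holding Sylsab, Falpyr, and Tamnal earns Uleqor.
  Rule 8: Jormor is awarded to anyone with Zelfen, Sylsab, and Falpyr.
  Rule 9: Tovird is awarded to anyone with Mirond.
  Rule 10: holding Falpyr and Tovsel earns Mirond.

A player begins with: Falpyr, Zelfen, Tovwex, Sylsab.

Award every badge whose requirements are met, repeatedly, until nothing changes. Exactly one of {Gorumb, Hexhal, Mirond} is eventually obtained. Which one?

With Zelfen, Sylsab, and Falpyr, Jormor is earned (Rule 8).
With Jormor and Falpyr, Tamnal is earned (Rule 2).
With Sylsab, Falpyr, and Tamnal, Uleqor is earned (Rule 7).
With Uleqor, Tovwex, and Tamnal, Hexhal is earned (Rule 4).
No rule produces Gorumb, and it is not given. Mirond would need Falpyr and Tovsel (Rule 10), but Tovsel is never earned.

Hexhal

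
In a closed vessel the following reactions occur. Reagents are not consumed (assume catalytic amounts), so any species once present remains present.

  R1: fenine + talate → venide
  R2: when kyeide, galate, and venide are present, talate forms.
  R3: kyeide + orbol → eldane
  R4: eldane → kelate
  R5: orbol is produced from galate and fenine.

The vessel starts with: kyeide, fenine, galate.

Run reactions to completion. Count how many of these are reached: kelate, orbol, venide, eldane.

galate and fenine present → orbol forms (R5).
kyeide and orbol present → eldane forms (R3).
eldane present → kelate forms (R4).
kelate: reached.
orbol: reached.
venide would need fenine and talate (R1), but talate never forms.
eldane: reached.
Reached: kelate, orbol, and eldane — 3 of the 4.

3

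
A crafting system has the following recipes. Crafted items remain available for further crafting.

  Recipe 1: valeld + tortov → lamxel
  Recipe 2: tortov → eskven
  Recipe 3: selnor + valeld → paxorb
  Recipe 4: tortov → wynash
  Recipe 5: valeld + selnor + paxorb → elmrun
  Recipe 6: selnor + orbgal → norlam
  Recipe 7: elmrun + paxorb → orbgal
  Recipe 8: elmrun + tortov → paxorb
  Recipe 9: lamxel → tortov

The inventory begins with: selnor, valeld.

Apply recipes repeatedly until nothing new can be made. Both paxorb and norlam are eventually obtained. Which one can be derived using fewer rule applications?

paxorb

paxorb: selnor + valeld → paxorb (Recipe 3). [1 rule application]
norlam: selnor + valeld → paxorb (Recipe 3). valeld + selnor + paxorb → elmrun (Recipe 5). Using Recipe 7, elmrun and paxorb make orbgal. Using Recipe 6, selnor and orbgal make norlam. [4 rule applications]
paxorb needs fewer.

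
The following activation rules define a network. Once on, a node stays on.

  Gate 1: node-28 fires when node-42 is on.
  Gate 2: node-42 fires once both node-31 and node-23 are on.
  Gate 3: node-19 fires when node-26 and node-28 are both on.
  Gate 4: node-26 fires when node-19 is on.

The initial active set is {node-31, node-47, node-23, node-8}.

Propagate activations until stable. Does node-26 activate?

No

node-26 would need node-19 (Gate 4), but node-19 never turns on.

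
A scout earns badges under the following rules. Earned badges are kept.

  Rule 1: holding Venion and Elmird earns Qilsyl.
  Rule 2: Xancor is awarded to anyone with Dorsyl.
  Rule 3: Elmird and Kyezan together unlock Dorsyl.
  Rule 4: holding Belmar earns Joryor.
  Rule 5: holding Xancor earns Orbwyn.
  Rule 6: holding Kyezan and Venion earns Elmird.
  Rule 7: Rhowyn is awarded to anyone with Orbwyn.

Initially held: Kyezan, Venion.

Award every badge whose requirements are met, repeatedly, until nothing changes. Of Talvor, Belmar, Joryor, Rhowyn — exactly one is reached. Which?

Rhowyn

With Kyezan and Venion, Elmird is earned (Rule 6).
With Elmird and Kyezan, Dorsyl is earned (Rule 3).
With Dorsyl, Xancor is earned (Rule 2).
With Xancor, Orbwyn is earned (Rule 5).
With Orbwyn, Rhowyn is earned (Rule 7).
Joryor would need Belmar (Rule 4), but Belmar is never earned. No rule produces Talvor, and it is not given. No rule produces Belmar, and it is not given.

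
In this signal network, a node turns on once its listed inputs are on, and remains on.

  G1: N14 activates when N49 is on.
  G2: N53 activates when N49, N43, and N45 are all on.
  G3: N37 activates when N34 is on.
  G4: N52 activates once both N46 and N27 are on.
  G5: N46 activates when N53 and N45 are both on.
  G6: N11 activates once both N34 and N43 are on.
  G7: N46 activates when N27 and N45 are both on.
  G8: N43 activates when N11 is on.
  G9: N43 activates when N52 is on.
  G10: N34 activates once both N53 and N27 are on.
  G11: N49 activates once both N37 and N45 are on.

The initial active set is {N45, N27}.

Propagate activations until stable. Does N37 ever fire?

No

N37 would need N34 (G3), but N34 never turns on.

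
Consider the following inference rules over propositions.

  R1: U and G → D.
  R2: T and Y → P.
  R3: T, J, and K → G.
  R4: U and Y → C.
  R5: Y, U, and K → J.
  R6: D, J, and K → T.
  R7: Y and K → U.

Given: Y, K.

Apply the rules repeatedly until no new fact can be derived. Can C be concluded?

From Y and K, R7 gives U.
U and Y hold, so C follows (R4).

Yes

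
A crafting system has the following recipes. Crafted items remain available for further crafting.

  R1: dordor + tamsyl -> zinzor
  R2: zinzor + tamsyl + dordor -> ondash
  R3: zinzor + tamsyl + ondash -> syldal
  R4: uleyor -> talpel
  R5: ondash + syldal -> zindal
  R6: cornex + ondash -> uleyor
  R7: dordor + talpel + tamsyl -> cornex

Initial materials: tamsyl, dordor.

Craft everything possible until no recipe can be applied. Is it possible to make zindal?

Yes

dordor + tamsyl -> zinzor (R1).
zinzor + tamsyl + dordor -> ondash (R2).
Using R3, zinzor, tamsyl, and ondash make syldal.
ondash + syldal -> zindal (R5).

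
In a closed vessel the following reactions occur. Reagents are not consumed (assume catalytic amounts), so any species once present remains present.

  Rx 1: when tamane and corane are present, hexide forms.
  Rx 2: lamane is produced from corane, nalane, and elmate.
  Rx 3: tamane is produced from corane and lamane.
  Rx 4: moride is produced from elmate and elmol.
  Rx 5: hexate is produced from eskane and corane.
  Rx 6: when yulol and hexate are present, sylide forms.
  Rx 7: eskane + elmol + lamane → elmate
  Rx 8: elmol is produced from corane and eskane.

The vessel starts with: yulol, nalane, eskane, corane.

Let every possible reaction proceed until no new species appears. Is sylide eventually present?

Yes

eskane and corane present → hexate forms (Rx 5).
yulol and hexate present → sylide forms (Rx 6).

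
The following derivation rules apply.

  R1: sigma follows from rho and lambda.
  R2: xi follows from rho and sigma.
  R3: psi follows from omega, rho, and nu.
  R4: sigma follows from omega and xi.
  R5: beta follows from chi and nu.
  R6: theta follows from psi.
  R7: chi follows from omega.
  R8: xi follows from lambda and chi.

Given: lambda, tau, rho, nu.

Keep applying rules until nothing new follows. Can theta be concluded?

No

theta would need psi (R6), but psi is never established.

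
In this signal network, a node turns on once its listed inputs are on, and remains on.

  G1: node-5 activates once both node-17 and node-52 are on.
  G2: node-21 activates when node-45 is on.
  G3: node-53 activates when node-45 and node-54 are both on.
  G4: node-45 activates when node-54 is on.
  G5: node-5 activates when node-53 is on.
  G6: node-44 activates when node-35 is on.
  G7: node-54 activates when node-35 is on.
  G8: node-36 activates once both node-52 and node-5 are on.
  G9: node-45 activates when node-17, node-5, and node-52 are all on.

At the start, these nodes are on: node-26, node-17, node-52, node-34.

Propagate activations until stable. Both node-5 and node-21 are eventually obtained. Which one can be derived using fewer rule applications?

node-5

node-5: G1: node-17 and node-52 on → node-5 on. [1 rule application]
node-21: G1: node-17 and node-52 on → node-5 on. G9: node-17, node-5, and node-52 on → node-45 on. G2: node-45 on → node-21 on. [3 rule applications]
node-5 needs fewer.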